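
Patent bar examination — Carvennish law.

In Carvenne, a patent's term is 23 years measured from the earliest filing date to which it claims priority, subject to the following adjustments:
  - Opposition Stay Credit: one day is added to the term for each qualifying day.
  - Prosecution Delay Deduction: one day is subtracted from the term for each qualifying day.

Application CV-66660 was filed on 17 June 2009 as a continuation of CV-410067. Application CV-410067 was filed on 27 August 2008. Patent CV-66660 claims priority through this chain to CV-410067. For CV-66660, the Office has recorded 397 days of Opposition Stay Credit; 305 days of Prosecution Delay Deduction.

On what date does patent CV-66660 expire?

2031-11-27

Earliest priority filing: 27 August 2008.
Base term: 27 August 2008 + 23 years → 27 August 2031.
Opposition Stay Credit: +397 days → 27 September 2032.
Prosecution Delay Deduction: −305 days → 27 November 2031.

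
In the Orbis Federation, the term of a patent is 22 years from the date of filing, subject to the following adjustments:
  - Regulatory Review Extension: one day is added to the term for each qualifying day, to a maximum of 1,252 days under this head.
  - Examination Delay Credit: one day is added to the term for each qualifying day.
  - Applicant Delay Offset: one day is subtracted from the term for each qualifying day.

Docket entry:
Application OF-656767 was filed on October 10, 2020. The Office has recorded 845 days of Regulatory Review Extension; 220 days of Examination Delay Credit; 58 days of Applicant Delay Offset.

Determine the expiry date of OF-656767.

Base term: filing date + 22 years → 10 October 2042.
Regulatory Review Extension: 845 days (within the 1252-day cap) → +845 days → 1 February 2045.
Examination Delay Credit: +220 days → 9 September 2045.
Applicant Delay Offset: −58 days → 13 July 2045.

July 13, 2045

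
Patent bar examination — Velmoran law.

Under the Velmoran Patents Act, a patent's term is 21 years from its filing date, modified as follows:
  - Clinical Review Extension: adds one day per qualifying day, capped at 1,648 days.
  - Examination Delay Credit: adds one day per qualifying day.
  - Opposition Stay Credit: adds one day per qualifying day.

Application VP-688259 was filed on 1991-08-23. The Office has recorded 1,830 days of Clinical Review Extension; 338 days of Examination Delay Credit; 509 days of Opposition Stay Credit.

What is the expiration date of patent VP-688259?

2019-06-23

Base term: filing date + 21 years → 23 August 2012.
Clinical Review Extension: 1830 days claimed exceeds the 1648-day cap, so +1648 days → 26 February 2017.
Examination Delay Credit: +338 days → 30 January 2018.
Opposition Stay Credit: +509 days → 23 June 2019.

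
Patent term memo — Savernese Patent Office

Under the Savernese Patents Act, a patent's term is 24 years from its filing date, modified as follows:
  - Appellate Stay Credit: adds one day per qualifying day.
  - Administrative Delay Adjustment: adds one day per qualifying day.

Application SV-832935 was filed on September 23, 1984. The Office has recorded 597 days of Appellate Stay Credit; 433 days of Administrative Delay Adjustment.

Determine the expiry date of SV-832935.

2011-07-20

Base term: filing date + 24 years → 23 September 2008.
Appellate Stay Credit: +597 days → 13 May 2010.
Administrative Delay Adjustment: +433 days → 20 July 2011.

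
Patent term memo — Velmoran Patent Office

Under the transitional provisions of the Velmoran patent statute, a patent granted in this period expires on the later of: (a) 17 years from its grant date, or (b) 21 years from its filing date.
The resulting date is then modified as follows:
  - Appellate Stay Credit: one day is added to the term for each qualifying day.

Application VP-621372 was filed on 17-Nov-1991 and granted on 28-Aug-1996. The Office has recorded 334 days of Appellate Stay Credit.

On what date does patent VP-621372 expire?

(a) grant + 17 years → 28 August 2013.
(b) filing + 21 years → 17 November 2012.
Later of the two: 28 August 2013.
Appellate Stay Credit: +334 days → 28 July 2014.

2014-07-28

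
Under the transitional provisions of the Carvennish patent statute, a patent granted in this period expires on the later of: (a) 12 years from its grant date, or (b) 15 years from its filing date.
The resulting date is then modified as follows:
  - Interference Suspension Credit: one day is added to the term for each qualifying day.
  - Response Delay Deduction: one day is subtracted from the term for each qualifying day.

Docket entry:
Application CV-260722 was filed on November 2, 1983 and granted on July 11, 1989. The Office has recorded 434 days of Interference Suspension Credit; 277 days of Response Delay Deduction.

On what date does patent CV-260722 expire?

(a) grant + 12 years → 11 July 2001.
(b) filing + 15 years → 2 November 1998.
Later of the two: 11 July 2001.
Interference Suspension Credit: +434 days → 18 September 2002.
Response Delay Deduction: −277 days → 15 December 2001.

2001-12-15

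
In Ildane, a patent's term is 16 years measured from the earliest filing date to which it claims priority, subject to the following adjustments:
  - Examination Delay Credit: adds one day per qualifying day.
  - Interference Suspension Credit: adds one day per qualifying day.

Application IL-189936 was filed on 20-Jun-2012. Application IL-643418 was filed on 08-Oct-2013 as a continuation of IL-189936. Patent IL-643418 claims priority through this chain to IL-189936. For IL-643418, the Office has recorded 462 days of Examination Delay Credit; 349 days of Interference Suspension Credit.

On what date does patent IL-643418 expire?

2030-09-09

Earliest priority filing: 20 June 2012.
Base term: 20 June 2012 + 16 years → 20 June 2028.
Examination Delay Credit: +462 days → 25 September 2029.
Interference Suspension Credit: +349 days → 9 September 2030.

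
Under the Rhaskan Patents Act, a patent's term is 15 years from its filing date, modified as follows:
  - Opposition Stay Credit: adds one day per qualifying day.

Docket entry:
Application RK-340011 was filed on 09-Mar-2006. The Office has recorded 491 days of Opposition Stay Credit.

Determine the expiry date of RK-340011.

July 13, 2022

Base term: filing date + 15 years → 9 March 2021.
Opposition Stay Credit: +491 days → 13 July 2022.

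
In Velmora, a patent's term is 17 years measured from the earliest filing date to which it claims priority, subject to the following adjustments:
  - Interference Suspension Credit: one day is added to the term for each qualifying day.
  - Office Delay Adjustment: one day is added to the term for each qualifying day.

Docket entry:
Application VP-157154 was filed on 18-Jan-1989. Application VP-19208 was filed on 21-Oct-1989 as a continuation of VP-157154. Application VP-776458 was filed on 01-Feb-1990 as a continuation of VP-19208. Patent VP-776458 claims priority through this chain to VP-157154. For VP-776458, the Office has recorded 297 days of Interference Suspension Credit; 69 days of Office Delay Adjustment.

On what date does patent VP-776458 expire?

January 19, 2007

Earliest priority filing: 18 January 1989.
Base term: 18 January 1989 + 17 years → 18 January 2006.
Interference Suspension Credit: +297 days → 11 November 2006.
Office Delay Adjustment: +69 days → 19 January 2007.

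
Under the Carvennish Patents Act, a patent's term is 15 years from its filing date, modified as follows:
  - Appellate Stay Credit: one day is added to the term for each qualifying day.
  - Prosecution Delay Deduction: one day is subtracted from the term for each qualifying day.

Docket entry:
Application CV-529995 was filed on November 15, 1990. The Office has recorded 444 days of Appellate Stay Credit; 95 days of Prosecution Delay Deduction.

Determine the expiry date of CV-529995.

2006-10-30

Base term: filing date + 15 years → 15 November 2005.
Appellate Stay Credit: +444 days → 2 February 2007.
Prosecution Delay Deduction: −95 days → 30 October 2006.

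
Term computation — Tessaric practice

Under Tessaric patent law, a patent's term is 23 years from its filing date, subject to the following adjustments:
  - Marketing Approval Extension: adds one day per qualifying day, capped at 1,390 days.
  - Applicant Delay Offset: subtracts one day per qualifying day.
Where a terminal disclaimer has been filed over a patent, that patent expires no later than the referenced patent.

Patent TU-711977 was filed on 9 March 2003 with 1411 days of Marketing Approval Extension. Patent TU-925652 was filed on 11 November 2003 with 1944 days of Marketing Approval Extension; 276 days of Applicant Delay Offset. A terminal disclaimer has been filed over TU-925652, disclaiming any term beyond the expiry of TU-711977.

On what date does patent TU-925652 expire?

Natural term of TU-925652:
  Base: filing + 23 years → 11 November 2026.
  Marketing Approval Extension: 1944 days claimed exceeds the 1390-day cap, so +1390 days → 1 September 2030.
  Applicant Delay Offset: −276 days → 29 November 2029.
Expiry of referenced patent TU-711977:
  Base: filing + 23 years → 9 March 2026.
  Marketing Approval Extension: 1411 days claimed exceeds the 1390-day cap, so +1390 days → 28 December 2029.
Terminal disclaimer: TU-925652 expires on the earlier of 29 November 2029 and 28 December 2029.

2029-11-29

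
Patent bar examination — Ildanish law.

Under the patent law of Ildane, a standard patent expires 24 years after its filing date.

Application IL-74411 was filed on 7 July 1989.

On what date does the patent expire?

Filing date + 24 years → 7 July 2013.

July 7, 2013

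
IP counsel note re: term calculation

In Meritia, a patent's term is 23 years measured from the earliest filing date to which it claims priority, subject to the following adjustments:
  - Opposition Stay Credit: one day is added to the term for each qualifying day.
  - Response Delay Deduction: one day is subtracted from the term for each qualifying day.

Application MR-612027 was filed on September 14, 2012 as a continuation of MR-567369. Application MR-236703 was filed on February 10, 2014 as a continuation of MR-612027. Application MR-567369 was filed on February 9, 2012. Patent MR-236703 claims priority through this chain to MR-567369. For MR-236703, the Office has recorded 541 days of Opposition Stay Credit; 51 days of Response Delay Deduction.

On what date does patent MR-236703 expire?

June 13, 2036

Earliest priority filing: 9 February 2012.
Base term: 9 February 2012 + 23 years → 9 February 2035.
Opposition Stay Credit: +541 days → 3 August 2036.
Response Delay Deduction: −51 days → 13 June 2036.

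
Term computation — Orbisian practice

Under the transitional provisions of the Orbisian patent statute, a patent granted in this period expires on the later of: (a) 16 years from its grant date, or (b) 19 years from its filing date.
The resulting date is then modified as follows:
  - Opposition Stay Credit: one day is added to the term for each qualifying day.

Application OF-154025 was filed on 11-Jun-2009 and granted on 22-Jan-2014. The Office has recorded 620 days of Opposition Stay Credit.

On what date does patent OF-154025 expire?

(a) grant + 16 years → 22 January 2030.
(b) filing + 19 years → 11 June 2028.
Later of the two: 22 January 2030.
Opposition Stay Credit: +620 days → 4 October 2031.

2031-10-04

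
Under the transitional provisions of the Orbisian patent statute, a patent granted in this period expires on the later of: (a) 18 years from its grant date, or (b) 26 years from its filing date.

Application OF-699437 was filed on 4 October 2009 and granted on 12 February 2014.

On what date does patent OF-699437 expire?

(a) grant + 18 years → 12 February 2032.
(b) filing + 26 years → 4 October 2035.
Later of the two: 4 October 2035.

October 4, 2035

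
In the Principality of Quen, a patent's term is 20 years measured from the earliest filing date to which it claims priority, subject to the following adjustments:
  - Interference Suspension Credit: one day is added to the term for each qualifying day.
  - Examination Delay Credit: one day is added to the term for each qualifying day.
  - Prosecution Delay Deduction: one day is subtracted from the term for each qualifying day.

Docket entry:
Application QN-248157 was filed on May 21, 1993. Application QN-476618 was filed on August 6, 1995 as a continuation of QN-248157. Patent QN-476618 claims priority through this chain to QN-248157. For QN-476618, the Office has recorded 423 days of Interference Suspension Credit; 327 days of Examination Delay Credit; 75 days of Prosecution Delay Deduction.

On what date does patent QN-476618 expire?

March 27, 2015

Earliest priority filing: 21 May 1993.
Base term: 21 May 1993 + 20 years → 21 May 2013.
Interference Suspension Credit: +423 days → 18 July 2014.
Examination Delay Credit: +327 days → 10 June 2015.
Prosecution Delay Deduction: −75 days → 27 March 2015.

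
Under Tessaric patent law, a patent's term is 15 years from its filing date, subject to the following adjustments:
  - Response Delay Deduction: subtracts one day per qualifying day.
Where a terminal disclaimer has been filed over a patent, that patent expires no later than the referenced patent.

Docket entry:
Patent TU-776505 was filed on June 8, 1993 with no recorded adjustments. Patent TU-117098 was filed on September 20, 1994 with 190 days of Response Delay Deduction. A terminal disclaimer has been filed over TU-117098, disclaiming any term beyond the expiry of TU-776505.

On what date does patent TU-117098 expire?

Natural term of TU-117098:
  Base: filing + 15 years → 20 September 2009.
  Response Delay Deduction: −190 days → 14 March 2009.
Expiry of referenced patent TU-776505:
  Base: filing + 15 years → 8 June 2008.
Terminal disclaimer: TU-117098 expires on the earlier of 14 March 2009 and 8 June 2008.

2008-06-08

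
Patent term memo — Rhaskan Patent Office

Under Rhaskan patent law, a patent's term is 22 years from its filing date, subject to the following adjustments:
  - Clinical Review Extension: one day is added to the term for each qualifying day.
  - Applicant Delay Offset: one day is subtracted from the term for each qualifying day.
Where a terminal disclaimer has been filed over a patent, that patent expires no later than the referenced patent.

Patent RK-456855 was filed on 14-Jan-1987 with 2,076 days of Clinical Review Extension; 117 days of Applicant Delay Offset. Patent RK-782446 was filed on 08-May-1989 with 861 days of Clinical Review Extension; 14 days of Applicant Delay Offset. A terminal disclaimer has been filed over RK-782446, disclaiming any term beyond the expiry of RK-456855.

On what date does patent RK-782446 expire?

2013-09-01

Natural term of RK-782446:
  Base: filing + 22 years → 8 May 2011.
  Clinical Review Extension: +861 days → 15 September 2013.
  Applicant Delay Offset: −14 days → 1 September 2013.
Expiry of referenced patent RK-456855:
  Base: filing + 22 years → 14 January 2009.
  Clinical Review Extension: +2076 days → 21 September 2014.
  Applicant Delay Offset: −117 days → 27 May 2014.
Terminal disclaimer: RK-782446 expires on the earlier of 1 September 2013 and 27 May 2014.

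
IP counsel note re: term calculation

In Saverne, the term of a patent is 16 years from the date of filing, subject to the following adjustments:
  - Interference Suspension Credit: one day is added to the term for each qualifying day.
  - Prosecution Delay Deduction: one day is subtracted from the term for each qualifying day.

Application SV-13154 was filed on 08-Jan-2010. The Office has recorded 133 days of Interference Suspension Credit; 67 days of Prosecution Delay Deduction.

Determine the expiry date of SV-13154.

Base term: filing date + 16 years → 8 January 2026.
Interference Suspension Credit: +133 days → 21 May 2026.
Prosecution Delay Deduction: −67 days → 15 March 2026.

March 15, 2026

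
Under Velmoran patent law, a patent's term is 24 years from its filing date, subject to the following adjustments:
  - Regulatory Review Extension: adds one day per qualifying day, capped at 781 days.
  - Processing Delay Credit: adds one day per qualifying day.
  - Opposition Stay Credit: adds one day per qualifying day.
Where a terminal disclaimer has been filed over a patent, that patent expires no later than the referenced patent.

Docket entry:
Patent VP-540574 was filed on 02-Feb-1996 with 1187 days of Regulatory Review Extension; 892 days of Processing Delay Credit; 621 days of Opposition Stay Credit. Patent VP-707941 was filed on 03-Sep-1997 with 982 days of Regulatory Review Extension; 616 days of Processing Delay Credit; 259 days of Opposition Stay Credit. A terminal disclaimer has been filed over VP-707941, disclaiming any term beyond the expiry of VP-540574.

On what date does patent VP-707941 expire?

Natural term of VP-707941:
  Base: filing + 24 years → 3 September 2021.
  Regulatory Review Extension: 982 days claimed exceeds the 781-day cap, so +781 days → 24 October 2023.
  Processing Delay Credit: +616 days → 1 July 2025.
  Opposition Stay Credit: +259 days → 17 March 2026.
Expiry of referenced patent VP-540574:
  Base: filing + 24 years → 2 February 2020.
  Regulatory Review Extension: 1187 days claimed exceeds the 781-day cap, so +781 days → 24 March 2022.
  Processing Delay Credit: +892 days → 1 September 2024.
  Opposition Stay Credit: +621 days → 15 May 2026.
Terminal disclaimer: VP-707941 expires on the earlier of 17 March 2026 and 15 May 2026.

March 17, 2026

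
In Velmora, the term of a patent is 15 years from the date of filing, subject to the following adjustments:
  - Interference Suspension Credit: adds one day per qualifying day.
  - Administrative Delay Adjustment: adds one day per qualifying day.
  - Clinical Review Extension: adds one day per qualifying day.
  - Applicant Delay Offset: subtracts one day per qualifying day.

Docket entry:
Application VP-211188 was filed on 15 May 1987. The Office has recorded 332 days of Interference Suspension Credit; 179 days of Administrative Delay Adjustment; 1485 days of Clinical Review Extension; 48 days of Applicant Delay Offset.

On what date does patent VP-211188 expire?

Base term: filing date + 15 years → 15 May 2002.
Interference Suspension Credit: +332 days → 12 April 2003.
Administrative Delay Adjustment: +179 days → 8 October 2003.
Clinical Review Extension: +1485 days → 1 November 2007.
Applicant Delay Offset: −48 days → 14 September 2007.

September 14, 2007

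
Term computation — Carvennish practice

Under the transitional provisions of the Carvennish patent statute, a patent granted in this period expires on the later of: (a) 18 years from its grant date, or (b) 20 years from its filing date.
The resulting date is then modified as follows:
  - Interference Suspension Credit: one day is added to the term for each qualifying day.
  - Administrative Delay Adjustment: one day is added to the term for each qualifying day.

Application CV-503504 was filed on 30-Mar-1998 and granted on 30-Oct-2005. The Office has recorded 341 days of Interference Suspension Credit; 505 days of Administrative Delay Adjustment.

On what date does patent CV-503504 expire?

February 22, 2026

(a) grant + 18 years → 30 October 2023.
(b) filing + 20 years → 30 March 2018.
Later of the two: 30 October 2023.
Interference Suspension Credit: +341 days → 5 October 2024.
Administrative Delay Adjustment: +505 days → 22 February 2026.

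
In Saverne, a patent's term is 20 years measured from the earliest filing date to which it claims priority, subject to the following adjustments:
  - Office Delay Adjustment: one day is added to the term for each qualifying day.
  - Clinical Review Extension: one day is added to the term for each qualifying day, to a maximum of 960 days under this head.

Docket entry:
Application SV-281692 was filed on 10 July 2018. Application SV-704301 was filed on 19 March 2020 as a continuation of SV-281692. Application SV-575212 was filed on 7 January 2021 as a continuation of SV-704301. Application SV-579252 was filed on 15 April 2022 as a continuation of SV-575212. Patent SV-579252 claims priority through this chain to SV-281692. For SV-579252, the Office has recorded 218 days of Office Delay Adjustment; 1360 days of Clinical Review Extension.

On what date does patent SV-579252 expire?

Earliest priority filing: 10 July 2018.
Base term: 10 July 2018 + 20 years → 10 July 2038.
Office Delay Adjustment: +218 days → 13 February 2039.
Clinical Review Extension: 1360 days claimed exceeds the 960-day cap, so +960 days → 30 September 2041.

2041-09-30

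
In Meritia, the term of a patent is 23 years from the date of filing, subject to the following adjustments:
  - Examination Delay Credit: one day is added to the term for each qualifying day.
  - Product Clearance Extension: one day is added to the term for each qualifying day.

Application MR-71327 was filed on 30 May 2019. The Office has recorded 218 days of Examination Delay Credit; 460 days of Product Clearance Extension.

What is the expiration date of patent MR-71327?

April 7, 2044

Base term: filing date + 23 years → 30 May 2042.
Examination Delay Credit: +218 days → 3 January 2043.
Product Clearance Extension: +460 days → 7 April 2044.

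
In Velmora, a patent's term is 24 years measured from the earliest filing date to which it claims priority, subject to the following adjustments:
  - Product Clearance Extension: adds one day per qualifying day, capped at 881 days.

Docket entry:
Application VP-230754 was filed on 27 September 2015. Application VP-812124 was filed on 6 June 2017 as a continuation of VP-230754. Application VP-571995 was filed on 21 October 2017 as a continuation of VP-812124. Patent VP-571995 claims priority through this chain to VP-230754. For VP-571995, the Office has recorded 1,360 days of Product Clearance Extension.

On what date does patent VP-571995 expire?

February 24, 2042

Earliest priority filing: 27 September 2015.
Base term: 27 September 2015 + 24 years → 27 September 2039.
Product Clearance Extension: 1360 days claimed exceeds the 881-day cap, so +881 days → 24 February 2042.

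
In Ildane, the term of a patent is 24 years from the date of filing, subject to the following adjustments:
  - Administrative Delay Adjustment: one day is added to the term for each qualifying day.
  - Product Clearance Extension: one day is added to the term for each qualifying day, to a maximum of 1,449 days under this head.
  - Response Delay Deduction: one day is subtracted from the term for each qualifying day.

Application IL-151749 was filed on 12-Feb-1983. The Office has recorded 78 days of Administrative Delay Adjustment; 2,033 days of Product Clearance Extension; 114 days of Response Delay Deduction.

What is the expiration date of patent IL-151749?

2010-12-26

Base term: filing date + 24 years → 12 February 2007.
Administrative Delay Adjustment: +78 days → 1 May 2007.
Product Clearance Extension: 2033 days claimed exceeds the 1449-day cap, so +1449 days → 19 April 2011.
Response Delay Deduction: −114 days → 26 December 2010.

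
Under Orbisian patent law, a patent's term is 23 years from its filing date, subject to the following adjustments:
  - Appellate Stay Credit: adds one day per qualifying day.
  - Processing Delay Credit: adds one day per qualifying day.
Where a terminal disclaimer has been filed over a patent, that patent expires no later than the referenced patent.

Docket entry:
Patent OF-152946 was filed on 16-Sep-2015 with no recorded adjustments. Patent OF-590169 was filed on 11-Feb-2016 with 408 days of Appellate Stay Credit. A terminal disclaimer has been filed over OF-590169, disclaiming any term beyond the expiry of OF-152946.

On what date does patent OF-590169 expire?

Natural term of OF-590169:
  Base: filing + 23 years → 11 February 2039.
  Appellate Stay Credit: +408 days → 25 March 2040.
Expiry of referenced patent OF-152946:
  Base: filing + 23 years → 16 September 2038.
Terminal disclaimer: OF-590169 expires on the earlier of 25 March 2040 and 16 September 2038.

September 16, 2038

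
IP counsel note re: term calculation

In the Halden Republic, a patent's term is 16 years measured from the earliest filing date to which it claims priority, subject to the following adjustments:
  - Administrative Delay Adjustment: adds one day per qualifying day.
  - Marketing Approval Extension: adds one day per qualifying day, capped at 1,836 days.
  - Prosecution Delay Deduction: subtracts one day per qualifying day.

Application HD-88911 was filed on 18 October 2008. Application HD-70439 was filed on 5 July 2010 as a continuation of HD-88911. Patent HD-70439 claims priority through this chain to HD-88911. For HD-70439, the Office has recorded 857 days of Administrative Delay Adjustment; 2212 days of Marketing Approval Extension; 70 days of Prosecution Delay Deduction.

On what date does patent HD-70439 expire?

2031-12-24

Earliest priority filing: 18 October 2008.
Base term: 18 October 2008 + 16 years → 18 October 2024.
Administrative Delay Adjustment: +857 days → 22 February 2027.
Marketing Approval Extension: 2212 days claimed exceeds the 1836-day cap, so +1836 days → 3 March 2032.
Prosecution Delay Deduction: −70 days → 24 December 2031.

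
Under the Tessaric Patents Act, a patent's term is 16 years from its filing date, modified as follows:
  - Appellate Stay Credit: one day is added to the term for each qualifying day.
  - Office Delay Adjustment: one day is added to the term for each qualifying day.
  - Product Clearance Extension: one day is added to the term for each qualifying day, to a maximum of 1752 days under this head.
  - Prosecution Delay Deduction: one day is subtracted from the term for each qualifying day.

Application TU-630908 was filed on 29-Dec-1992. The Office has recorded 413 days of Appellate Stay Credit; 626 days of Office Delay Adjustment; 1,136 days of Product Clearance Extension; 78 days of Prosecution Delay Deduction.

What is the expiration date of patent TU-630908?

September 26, 2014

Base term: filing date + 16 years → 29 December 2008.
Appellate Stay Credit: +413 days → 15 February 2010.
Office Delay Adjustment: +626 days → 3 November 2011.
Product Clearance Extension: 1136 days (within the 1752-day cap) → +1136 days → 13 December 2014.
Prosecution Delay Deduction: −78 days → 26 September 2014.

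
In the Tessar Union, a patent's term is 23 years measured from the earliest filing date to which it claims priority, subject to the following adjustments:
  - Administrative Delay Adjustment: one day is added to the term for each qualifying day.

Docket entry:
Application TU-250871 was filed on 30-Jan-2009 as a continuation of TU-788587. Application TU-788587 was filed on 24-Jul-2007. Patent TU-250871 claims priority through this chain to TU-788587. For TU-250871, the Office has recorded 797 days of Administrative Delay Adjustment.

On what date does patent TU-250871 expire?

Earliest priority filing: 24 July 2007.
Base term: 24 July 2007 + 23 years → 24 July 2030.
Administrative Delay Adjustment: +797 days → 28 September 2032.

September 28, 2032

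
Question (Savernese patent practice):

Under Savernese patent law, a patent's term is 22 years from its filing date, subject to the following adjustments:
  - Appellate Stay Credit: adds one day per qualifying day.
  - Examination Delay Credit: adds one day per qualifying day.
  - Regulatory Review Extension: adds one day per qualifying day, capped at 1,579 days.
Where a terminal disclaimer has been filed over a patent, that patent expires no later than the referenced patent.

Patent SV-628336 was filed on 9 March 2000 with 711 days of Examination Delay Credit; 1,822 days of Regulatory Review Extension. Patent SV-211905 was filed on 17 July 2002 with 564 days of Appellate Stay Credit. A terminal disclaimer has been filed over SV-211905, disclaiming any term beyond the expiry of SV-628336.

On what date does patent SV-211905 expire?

Natural term of SV-211905:
  Base: filing + 22 years → 17 July 2024.
  Appellate Stay Credit: +564 days → 1 February 2026.
Expiry of referenced patent SV-628336:
  Base: filing + 22 years → 9 March 2022.
  Examination Delay Credit: +711 days → 18 February 2024.
  Regulatory Review Extension: 1822 days claimed exceeds the 1579-day cap, so +1579 days → 15 June 2028.
Terminal disclaimer: SV-211905 expires on the earlier of 1 February 2026 and 15 June 2028.

2026-02-01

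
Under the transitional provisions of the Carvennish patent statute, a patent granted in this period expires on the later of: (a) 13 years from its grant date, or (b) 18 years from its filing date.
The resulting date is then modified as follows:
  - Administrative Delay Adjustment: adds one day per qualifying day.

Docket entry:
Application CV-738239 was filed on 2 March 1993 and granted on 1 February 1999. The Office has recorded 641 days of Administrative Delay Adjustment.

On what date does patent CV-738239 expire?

(a) grant + 13 years → 1 February 2012.
(b) filing + 18 years → 2 March 2011.
Later of the two: 1 February 2012.
Administrative Delay Adjustment: +641 days → 3 November 2013.

November 3, 2013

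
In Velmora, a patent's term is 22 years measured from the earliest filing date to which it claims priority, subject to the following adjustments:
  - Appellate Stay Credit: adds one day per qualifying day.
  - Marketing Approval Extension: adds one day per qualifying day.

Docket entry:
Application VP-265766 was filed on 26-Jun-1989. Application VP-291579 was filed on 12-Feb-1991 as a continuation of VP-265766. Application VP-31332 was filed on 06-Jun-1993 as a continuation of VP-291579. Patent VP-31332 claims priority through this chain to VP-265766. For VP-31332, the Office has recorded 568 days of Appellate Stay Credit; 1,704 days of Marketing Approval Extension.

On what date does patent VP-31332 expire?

September 14, 2017

Earliest priority filing: 26 June 1989.
Base term: 26 June 1989 + 22 years → 26 June 2011.
Appellate Stay Credit: +568 days → 14 January 2013.
Marketing Approval Extension: +1704 days → 14 September 2017.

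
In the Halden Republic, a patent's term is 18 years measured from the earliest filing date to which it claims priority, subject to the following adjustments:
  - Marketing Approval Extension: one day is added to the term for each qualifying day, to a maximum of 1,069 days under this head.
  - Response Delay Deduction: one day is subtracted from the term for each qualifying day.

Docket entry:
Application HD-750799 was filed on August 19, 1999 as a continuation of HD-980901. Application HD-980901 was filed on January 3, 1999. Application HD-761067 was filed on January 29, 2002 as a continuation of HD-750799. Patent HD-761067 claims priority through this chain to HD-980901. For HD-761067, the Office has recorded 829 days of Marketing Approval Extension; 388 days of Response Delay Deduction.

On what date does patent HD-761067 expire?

March 20, 2018

Earliest priority filing: 3 January 1999.
Base term: 3 January 1999 + 18 years → 3 January 2017.
Marketing Approval Extension: 829 days (within the 1069-day cap) → +829 days → 12 April 2019.
Response Delay Deduction: −388 days → 20 March 2018.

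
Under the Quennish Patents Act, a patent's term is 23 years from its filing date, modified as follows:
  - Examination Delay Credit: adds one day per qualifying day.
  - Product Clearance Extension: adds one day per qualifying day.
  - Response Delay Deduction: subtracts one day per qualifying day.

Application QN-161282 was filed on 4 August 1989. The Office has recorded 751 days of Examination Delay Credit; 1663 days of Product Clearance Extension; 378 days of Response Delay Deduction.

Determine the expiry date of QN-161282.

March 2, 2018

Base term: filing date + 23 years → 4 August 2012.
Examination Delay Credit: +751 days → 25 August 2014.
Product Clearance Extension: +1663 days → 15 March 2019.
Response Delay Deduction: −378 days → 2 March 2018.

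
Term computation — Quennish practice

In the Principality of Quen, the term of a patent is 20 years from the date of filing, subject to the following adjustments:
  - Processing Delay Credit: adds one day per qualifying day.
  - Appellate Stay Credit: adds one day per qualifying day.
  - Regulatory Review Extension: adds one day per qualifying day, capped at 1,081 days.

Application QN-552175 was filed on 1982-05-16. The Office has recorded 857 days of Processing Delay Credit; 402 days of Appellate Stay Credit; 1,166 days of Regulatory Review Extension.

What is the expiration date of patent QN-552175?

2008-10-11

Base term: filing date + 20 years → 16 May 2002.
Processing Delay Credit: +857 days → 19 September 2004.
Appellate Stay Credit: +402 days → 26 October 2005.
Regulatory Review Extension: 1166 days claimed exceeds the 1081-day cap, so +1081 days → 11 October 2008.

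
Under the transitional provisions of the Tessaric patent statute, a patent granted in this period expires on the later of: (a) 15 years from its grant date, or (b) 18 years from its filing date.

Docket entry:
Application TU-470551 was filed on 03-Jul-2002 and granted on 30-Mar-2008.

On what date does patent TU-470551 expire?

(a) grant + 15 years → 30 March 2023.
(b) filing + 18 years → 3 July 2020.
Later of the two: 30 March 2023.

2023-03-30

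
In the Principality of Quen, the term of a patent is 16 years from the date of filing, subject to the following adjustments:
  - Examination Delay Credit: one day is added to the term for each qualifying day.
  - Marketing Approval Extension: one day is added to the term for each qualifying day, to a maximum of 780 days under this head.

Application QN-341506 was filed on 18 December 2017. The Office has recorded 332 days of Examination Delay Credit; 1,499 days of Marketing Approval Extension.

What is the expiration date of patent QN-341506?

Base term: filing date + 16 years → 18 December 2033.
Examination Delay Credit: +332 days → 15 November 2034.
Marketing Approval Extension: 1499 days claimed exceeds the 780-day cap, so +780 days → 3 January 2037.

January 3, 2037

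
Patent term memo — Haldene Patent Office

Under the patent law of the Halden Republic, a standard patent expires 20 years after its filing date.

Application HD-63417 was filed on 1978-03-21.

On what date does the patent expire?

Filing date + 20 years → 21 March 1998.

1998-03-21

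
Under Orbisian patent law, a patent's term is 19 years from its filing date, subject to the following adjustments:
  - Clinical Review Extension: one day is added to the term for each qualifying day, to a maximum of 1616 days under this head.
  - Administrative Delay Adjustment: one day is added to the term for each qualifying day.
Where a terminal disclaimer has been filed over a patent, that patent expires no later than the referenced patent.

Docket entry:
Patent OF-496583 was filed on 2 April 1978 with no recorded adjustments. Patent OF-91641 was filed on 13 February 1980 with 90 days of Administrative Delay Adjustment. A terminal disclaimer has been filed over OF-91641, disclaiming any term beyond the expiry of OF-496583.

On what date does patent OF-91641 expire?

Natural term of OF-91641:
  Base: filing + 19 years → 13 February 1999.
  Administrative Delay Adjustment: +90 days → 14 May 1999.
Expiry of referenced patent OF-496583:
  Base: filing + 19 years → 2 April 1997.
Terminal disclaimer: OF-91641 expires on the earlier of 14 May 1999 and 2 April 1997.

April 2, 1997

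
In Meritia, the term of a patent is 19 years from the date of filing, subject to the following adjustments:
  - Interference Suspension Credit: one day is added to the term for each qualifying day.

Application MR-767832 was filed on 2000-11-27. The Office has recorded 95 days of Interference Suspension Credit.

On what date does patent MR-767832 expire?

2020-03-01

Base term: filing date + 19 years → 27 November 2019.
Interference Suspension Credit: +95 days → 1 March 2020.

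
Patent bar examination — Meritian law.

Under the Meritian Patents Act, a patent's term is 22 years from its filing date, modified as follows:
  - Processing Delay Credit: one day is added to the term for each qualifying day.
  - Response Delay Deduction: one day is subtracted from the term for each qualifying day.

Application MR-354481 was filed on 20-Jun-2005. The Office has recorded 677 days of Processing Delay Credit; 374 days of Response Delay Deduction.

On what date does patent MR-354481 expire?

April 18, 2028

Base term: filing date + 22 years → 20 June 2027.
Processing Delay Credit: +677 days → 27 April 2029.
Response Delay Deduction: −374 days → 18 April 2028.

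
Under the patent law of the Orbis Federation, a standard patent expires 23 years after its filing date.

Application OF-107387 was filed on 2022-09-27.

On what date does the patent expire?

Filing date + 23 years → 27 September 2045.

2045-09-27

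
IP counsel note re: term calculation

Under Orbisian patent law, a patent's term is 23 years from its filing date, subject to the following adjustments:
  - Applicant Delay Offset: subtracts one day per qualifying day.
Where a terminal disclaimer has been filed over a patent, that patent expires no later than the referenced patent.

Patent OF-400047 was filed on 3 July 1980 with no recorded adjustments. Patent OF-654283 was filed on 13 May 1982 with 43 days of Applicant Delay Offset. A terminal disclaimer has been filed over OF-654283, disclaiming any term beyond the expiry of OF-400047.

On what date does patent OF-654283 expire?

Natural term of OF-654283:
  Base: filing + 23 years → 13 May 2005.
  Applicant Delay Offset: −43 days → 31 March 2005.
Expiry of referenced patent OF-400047:
  Base: filing + 23 years → 3 July 2003.
Terminal disclaimer: OF-654283 expires on the earlier of 31 March 2005 and 3 July 2003.

July 3, 2003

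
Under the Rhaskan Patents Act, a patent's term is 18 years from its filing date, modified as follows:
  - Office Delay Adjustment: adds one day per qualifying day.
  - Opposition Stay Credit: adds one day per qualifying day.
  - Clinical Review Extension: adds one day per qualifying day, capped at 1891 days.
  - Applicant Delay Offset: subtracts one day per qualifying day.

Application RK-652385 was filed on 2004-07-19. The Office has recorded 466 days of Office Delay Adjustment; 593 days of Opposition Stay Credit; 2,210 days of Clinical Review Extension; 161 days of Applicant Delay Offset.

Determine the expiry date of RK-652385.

Base term: filing date + 18 years → 19 July 2022.
Office Delay Adjustment: +466 days → 28 October 2023.
Opposition Stay Credit: +593 days → 12 June 2025.
Clinical Review Extension: 2210 days claimed exceeds the 1891-day cap, so +1891 days → 16 August 2030.
Applicant Delay Offset: −161 days → 8 March 2030.

March 8, 2030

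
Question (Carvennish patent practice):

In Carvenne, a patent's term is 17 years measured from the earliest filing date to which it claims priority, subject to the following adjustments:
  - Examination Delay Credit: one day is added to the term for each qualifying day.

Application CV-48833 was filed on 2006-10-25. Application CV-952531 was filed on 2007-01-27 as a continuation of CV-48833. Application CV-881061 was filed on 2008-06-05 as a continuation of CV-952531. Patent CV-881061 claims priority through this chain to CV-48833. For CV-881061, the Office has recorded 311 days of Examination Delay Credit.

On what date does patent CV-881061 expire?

Earliest priority filing: 25 October 2006.
Base term: 25 October 2006 + 17 years → 25 October 2023.
Examination Delay Credit: +311 days → 31 August 2024.

August 31, 2024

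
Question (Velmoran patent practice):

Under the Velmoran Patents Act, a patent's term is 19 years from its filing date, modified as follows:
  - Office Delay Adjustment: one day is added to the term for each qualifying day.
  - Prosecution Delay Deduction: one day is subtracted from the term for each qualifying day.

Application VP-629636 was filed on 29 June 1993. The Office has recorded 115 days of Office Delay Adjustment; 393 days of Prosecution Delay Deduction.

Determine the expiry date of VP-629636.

September 25, 2011

Base term: filing date + 19 years → 29 June 2012.
Office Delay Adjustment: +115 days → 22 October 2012.
Prosecution Delay Deduction: −393 days → 25 September 2011.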